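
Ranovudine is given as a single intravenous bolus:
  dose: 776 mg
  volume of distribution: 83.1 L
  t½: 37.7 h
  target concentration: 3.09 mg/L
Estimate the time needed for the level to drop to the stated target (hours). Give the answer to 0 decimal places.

60 h

C₀ = Dose / Vd = 776.0 / 83.1 = 9.338 mg/L
k = ln2 / t½ = 0.693147 / 37.7 = 0.01839 h⁻¹
t = ln(C₀ / C) / k = ln(9.338 / 3.09) / 0.01839
  = ln(3.022) / 0.01839 = 1.106 / 0.01839 = 60.14 h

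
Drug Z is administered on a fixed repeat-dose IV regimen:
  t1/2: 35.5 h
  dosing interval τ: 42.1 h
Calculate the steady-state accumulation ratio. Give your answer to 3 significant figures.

1.78

k = ln2 / t½ = 0.693147 / 35.5 = 0.01953 h⁻¹
e^(−kτ) = e^(−0.01953 × 42.1) = 0.4395
Accumulation ratio R = 1 / (1 − e^(−kτ)) = 1 / (1 − 0.4395) = 1.784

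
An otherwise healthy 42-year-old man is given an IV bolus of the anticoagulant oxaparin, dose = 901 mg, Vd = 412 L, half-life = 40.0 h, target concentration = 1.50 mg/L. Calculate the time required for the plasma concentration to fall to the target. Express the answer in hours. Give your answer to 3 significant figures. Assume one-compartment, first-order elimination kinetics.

C₀ = Dose / Vd = 901.0 / 412 = 2.187 mg/L
k = ln2 / t½ = 0.693147 / 40.0 = 0.01733 h⁻¹
t = ln(C₀ / C) / k = ln(2.187 / 1.50) / 0.01733
  = ln(1.458) / 0.01733 = 0.3771 / 0.01733 = 21.76 h

21.8 h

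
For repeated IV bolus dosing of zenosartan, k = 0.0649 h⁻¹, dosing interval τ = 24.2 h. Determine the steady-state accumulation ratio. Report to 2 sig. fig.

1.3

e^(−kτ) = e^(−0.06490 × 24.2) = 0.2079
Accumulation ratio R = 1 / (1 − e^(−kτ)) = 1 / (1 − 0.2079) = 1.262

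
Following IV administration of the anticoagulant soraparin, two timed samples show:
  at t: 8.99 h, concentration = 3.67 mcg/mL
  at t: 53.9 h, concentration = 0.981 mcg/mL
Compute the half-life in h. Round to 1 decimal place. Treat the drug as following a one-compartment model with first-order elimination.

k = ln(C₁/C₂) / (t₂ − t₁) = ln(3.67/0.981) / (53.9 − 8.99)
  = 1.319 / 44.91 = 0.02937 h⁻¹
t½ = ln2 / k = 0.693147 / 0.02937 = 23.60 h

23.6 h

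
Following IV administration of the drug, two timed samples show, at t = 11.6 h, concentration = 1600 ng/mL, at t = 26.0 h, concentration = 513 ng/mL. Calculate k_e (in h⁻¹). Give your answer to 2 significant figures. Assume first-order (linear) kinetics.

k = ln(C₁/C₂) / (t₂ − t₁) = ln(1600/513) / (26.0 − 11.6)
  = 1.137 / 14.40 = 0.07896 h⁻¹

0.079 h⁻¹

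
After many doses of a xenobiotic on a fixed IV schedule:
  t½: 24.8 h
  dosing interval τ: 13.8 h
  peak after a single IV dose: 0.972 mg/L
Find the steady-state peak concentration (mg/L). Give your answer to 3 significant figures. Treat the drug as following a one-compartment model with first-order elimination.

3.04 mg/L

k = ln2 / t½ = 0.693147 / 24.8 = 0.02795 h⁻¹
e^(−kτ) = e^(−0.02795 × 13.8) = 0.6800
Accumulation ratio R = 1 / (1 − e^(−kτ)) = 1 / (1 − 0.6800) = 3.125
Steady-state peak = C₀ × R = 0.972 × 3.125 = 3.038 mg/L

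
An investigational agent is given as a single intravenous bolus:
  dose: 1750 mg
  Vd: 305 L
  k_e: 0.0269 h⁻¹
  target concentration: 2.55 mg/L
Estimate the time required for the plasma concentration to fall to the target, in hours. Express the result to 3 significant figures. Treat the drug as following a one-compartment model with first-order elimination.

30.1 h

C₀ = Dose / Vd = 1750 / 305 = 5.738 mg/L
t = ln(C₀ / C) / k = ln(5.738 / 2.55) / 0.02690
  = ln(2.250) / 0.02690 = 0.8109 / 0.02690 = 30.14 h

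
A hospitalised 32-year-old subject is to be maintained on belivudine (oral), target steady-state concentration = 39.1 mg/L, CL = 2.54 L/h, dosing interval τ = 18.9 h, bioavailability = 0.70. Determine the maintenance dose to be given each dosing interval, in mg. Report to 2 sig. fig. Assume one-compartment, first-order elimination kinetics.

At steady state, F × (Dose/τ) = Css × CL.
Dose = Css × CL × τ / F = 39.1 × 2.540 × 18.9 / 0.70 = 2681 mg

2700 mg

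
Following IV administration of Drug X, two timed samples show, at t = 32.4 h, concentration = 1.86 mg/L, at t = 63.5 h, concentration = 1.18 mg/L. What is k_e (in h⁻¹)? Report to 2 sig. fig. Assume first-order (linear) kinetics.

k = ln(C₁/C₂) / (t₂ − t₁) = ln(1.86/1.18) / (63.5 − 32.4)
  = 0.4551 / 31.10 = 0.01463 h⁻¹

0.015 h⁻¹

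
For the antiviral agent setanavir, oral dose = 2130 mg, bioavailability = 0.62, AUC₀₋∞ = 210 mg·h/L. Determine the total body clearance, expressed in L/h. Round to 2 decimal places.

6.29 L/h

CL = F·Dose / AUC = 0.62 × 2130 / 210 = 6.289 L/h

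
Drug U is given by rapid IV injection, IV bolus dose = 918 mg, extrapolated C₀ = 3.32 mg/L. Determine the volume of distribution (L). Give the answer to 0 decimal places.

Vd = Dose / C₀ = 918.0 / 3.32 = 276.5 L

277 L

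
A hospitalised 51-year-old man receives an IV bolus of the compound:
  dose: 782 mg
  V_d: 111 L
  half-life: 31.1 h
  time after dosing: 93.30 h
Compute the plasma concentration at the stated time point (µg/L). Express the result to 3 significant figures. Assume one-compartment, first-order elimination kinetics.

C₀ = Dose / Vd = 782.0 / 111 = 7.045 mg/L
k = ln2 / t½ = 0.693147 / 31.1 = 0.02229 h⁻¹
t / t½ = 93.30 / 31.1 = 3 half-lives
C = C₀ × (1/2)^3 = 7.045 × 0.1250 = 0.8806 mg/L
Convert: 0.8806 mg/L × 1000 = 880.6 µg/L

881 µg/L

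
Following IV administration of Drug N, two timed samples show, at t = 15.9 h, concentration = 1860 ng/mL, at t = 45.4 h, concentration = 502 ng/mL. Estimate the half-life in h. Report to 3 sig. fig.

15.6 h

k = ln(C₁/C₂) / (t₂ − t₁) = ln(1860/502) / (45.4 − 15.9)
  = 1.310 / 29.50 = 0.04441 h⁻¹
t½ = ln2 / k = 0.693147 / 0.04441 = 15.61 h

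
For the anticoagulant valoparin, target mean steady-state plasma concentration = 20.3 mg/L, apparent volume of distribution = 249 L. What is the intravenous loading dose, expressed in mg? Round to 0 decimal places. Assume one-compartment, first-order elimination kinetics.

LD = Css × Vd = 20.3 × 249 = 5055 mg

5055 mg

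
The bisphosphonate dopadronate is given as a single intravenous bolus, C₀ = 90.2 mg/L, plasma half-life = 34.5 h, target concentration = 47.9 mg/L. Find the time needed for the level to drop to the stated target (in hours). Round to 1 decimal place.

31.5 h

k = ln2 / t½ = 0.693147 / 34.5 = 0.02009 h⁻¹
t = ln(C₀ / C) / k = ln(90.20 / 47.9) / 0.02009
  = ln(1.883) / 0.02009 = 0.6329 / 0.02009 = 31.50 h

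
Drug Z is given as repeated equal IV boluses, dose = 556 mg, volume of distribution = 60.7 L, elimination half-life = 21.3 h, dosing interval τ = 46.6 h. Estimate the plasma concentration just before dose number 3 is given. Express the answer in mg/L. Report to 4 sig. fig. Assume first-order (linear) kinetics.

C₀ per dose = Dose / Vd = 556 / 60.7 = 9.160 mg/L
k = ln2 / t½ = 0.693147 / 21.3 = 0.03254 h⁻¹
Fraction remaining after one interval: r = e^(−kτ) = e^(−0.03254 × 46.6) = 0.2195
Before dose 3, 2 doses have been given (aged 1τ, 2τ).
C_trough = C₀ × (r + r²) = 9.160 × (0.2195 + 0.04818) = 2.452 mg/L

2.452 mg/L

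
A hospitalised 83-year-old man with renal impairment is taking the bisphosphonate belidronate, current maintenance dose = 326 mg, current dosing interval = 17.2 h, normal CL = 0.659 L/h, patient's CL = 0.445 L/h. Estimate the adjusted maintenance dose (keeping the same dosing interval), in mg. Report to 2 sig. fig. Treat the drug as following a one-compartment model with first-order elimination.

220 mg

To keep the same average steady-state level, dosing rate must scale with clearance.
CL ratio = 0.445 / 0.659 = 0.6753
New dose (same interval) = 326 × 0.6753 = 220.1 mg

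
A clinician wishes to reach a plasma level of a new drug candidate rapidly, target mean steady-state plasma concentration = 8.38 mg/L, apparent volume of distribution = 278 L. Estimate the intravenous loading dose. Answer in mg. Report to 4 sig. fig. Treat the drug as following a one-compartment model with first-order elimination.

2330 mg

LD = Css × Vd = 8.38 × 278 = 2330 mg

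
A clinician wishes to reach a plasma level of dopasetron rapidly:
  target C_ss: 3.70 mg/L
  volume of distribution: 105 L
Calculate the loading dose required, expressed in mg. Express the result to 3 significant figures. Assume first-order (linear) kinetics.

389 mg

LD = Css × Vd = 3.70 × 105 = 388.5 mg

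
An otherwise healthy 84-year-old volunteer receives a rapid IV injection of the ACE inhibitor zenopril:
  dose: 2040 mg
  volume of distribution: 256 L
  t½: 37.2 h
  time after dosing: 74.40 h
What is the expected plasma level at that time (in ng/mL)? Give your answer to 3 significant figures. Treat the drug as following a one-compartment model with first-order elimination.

1990 ng/mL

C₀ = Dose / Vd = 2040 / 256 = 7.969 mg/L
k = ln2 / t½ = 0.693147 / 37.2 = 0.01863 h⁻¹
t / t½ = 74.40 / 37.2 = 2 half-lives
C = C₀ × (1/2)^2 = 7.969 × 0.2500 = 1.992 mg/L
Convert: 1.992 mg/L × 1000 = 1992 ng/mL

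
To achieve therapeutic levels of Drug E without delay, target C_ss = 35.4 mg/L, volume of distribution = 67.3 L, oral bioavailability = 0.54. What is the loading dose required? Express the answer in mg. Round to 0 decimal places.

4412 mg

LD = Css × Vd / F = 35.4 × 67.3 / 0.54 = 4412 mg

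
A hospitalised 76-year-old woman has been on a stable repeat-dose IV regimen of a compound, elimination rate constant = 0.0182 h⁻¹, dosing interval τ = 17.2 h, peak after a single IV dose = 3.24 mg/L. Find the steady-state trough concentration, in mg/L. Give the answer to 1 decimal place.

8.8 mg/L

e^(−kτ) = e^(−0.01820 × 17.2) = 0.7312
Accumulation ratio R = 1 / (1 − e^(−kτ)) = 1 / (1 − 0.7312) = 3.720
Steady-state trough = C₀ × R × e^(−kτ) = 3.24 × 3.720 × 0.7312 = 8.813 mg/L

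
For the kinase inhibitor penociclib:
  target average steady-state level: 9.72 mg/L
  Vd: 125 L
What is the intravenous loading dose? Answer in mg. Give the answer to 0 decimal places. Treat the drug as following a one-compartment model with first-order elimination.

1215 mg

LD = Css × Vd = 9.72 × 125 = 1215 mg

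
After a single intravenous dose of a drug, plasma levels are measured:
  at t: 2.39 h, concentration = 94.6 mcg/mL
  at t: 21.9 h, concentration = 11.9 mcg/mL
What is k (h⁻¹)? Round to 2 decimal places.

k = ln(C₁/C₂) / (t₂ − t₁) = ln(94.6/11.9) / (21.9 − 2.39)
  = 2.073 / 19.51 = 0.1063 h⁻¹

0.11 h⁻¹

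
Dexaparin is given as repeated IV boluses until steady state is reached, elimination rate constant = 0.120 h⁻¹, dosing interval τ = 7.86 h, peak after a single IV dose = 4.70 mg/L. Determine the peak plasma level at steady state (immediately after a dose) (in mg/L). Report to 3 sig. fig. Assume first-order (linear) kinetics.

e^(−kτ) = e^(−0.1200 × 7.86) = 0.3894
Accumulation ratio R = 1 / (1 − e^(−kτ)) = 1 / (1 − 0.3894) = 1.638
Steady-state peak = C₀ × R = 4.70 × 1.638 = 7.699 mg/L

7.70 mg/L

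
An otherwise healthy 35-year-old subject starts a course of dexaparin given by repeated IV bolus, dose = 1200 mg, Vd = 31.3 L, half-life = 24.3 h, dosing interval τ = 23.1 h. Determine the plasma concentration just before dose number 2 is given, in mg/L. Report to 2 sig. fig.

20 mg/L

C₀ per dose = Dose / Vd = 1200 / 31.3 = 38.34 mg/L
k = ln2 / t½ = 0.693147 / 24.3 = 0.02852 h⁻¹
Fraction remaining after one interval: r = e^(−kτ) = e^(−0.02852 × 23.1) = 0.5175
Before dose 2, 1 dose has been given (aged 1τ).
C_trough = C₀ × r = 38.34 × 0.5175 = 19.84 mg/L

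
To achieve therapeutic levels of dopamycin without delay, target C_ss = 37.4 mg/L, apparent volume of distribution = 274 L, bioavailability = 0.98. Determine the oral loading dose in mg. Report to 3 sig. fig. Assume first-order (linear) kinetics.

10500 mg

LD = Css × Vd / F = 37.4 × 274 / 0.98 = 10460 mg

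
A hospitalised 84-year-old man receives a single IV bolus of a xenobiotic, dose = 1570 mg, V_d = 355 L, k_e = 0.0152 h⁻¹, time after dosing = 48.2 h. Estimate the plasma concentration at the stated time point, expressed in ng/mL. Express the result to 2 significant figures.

2100 ng/mL

C₀ = Dose / Vd = 1570 / 355 = 4.423 mg/L
C = C₀ · e^(−k·t) = 4.423 × e^(−0.01520 × 48.2)
  = 4.423 × 0.4806 = 2.126 mg/L
Convert: 2.126 mg/L × 1000 = 2126 ng/mL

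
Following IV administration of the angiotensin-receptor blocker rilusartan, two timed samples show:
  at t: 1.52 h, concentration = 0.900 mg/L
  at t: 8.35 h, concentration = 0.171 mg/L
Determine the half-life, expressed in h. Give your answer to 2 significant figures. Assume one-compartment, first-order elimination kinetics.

k = ln(C₁/C₂) / (t₂ − t₁) = ln(0.900/0.171) / (8.35 − 1.52)
  = 1.661 / 6.830 = 0.2432 h⁻¹
t½ = ln2 / k = 0.693147 / 0.2432 = 2.850 h

2.9 h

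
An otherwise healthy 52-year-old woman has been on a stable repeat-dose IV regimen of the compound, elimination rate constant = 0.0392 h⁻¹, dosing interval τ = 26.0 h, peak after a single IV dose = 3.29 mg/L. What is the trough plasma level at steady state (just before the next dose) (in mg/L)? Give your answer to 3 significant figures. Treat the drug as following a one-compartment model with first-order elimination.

e^(−kτ) = e^(−0.03920 × 26.0) = 0.3609
Accumulation ratio R = 1 / (1 − e^(−kτ)) = 1 / (1 − 0.3609) = 1.565
Steady-state trough = C₀ × R × e^(−kτ) = 3.29 × 1.565 × 0.3609 = 1.858 mg/L

1.86 mg/L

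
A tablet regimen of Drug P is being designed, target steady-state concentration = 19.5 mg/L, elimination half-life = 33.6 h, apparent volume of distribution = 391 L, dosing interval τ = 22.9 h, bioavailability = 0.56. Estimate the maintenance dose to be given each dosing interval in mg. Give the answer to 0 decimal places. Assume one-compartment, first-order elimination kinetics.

6432 mg

k = ln2 / t½ = 0.693147 / 33.6 = 0.02063 h⁻¹
CL = k × Vd = 0.02063 × 391 = 8.066 L/h
At steady state, F × (Dose/τ) = Css × CL.
Dose = Css × CL × τ / F = 19.5 × 8.066 × 22.9 / 0.56 = 6432 mg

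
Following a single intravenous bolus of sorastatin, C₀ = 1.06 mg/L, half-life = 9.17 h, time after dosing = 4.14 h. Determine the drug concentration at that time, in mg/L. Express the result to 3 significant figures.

0.775 mg/L

k = ln2 / t½ = 0.693147 / 9.17 = 0.07559 h⁻¹
C = C₀ · e^(−k·t) = 1.060 × e^(−0.07559 × 4.14)
  = 1.060 × 0.7313 = 0.7752 mg/L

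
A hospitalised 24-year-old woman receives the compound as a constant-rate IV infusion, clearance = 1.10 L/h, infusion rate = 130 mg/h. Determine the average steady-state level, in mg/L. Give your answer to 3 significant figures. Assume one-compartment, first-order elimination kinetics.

118 mg/L

At steady state Css = R₀ / CL = 130 / 1.100 = 118.2 mg/L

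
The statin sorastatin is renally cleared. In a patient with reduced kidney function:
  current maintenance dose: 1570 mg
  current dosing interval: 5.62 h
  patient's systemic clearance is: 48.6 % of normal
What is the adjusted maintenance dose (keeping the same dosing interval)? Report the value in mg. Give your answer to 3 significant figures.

To keep the same average steady-state level, dosing rate must scale with clearance.
CL ratio = 48.6 / 100 = 0.4860
New dose (same interval) = 1570 × 0.4860 = 763.0 mg

763 mg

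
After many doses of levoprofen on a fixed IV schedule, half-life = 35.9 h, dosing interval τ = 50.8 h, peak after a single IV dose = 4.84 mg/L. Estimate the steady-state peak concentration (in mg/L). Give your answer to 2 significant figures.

k = ln2 / t½ = 0.693147 / 35.9 = 0.01931 h⁻¹
e^(−kτ) = e^(−0.01931 × 50.8) = 0.3750
Accumulation ratio R = 1 / (1 − e^(−kτ)) = 1 / (1 − 0.3750) = 1.600
Steady-state peak = C₀ × R = 4.84 × 1.600 = 7.744 mg/L

7.7 mg/L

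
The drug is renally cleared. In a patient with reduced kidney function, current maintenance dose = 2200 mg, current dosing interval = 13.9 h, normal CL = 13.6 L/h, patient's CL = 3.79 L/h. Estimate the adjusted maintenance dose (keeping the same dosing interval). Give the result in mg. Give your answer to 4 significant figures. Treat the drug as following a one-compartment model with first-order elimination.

To keep the same average steady-state level, dosing rate must scale with clearance.
CL ratio = 3.79 / 13.6 = 0.2787
New dose (same interval) = 2200 × 0.2787 = 613.1 mg

613.1 mg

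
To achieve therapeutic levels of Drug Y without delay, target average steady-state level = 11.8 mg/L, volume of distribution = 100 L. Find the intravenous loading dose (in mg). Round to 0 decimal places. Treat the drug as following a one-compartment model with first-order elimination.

LD = Css × Vd = 11.8 × 100 = 1180 mg

1180 mg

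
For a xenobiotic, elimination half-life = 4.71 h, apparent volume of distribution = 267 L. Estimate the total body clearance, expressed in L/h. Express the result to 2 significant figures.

k = ln2 / t½ = 0.693147 / 4.71 = 0.1472 h⁻¹
CL = k × Vd = 0.1472 × 267 = 39.30 L/h

39 L/h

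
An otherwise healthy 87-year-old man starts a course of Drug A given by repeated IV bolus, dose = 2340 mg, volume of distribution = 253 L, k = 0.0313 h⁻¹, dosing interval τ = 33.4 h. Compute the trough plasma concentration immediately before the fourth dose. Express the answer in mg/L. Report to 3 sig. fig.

C₀ per dose = Dose / Vd = 2340 / 253 = 9.249 mg/L
Fraction remaining after one interval: r = e^(−kτ) = e^(−0.03130 × 33.4) = 0.3515
Before dose 4, 3 doses have been given (aged 1τ, 2τ, 3τ).
C_trough = C₀ × (r + r² + … + r^3) = C₀ × r(1−r^3)/(1−r)
        = 9.249 × 0.3515 × (1 − 0.04343) / (1 − 0.3515) = 4.795 mg/L

4.80 mg/L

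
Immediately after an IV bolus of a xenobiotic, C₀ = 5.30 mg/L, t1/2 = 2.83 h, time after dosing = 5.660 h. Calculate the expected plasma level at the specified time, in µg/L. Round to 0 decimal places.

1325 µg/L

k = ln2 / t½ = 0.693147 / 2.83 = 0.2449 h⁻¹
t / t½ = 5.660 / 2.83 = 2 half-lives
C = C₀ × (1/2)^2 = 5.300 × 0.2500 = 1.325 mg/L
Convert: 1.325 mg/L × 1000 = 1325 µg/L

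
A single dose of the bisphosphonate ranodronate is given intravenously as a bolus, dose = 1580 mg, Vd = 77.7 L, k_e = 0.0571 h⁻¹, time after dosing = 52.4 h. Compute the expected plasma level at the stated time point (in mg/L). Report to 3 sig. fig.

1.02 mg/L

C₀ = Dose / Vd = 1580 / 77.7 = 20.33 mg/L
C = C₀ · e^(−k·t) = 20.33 × e^(−0.05710 × 52.4)
  = 20.33 × 0.05018 = 1.020 mg/L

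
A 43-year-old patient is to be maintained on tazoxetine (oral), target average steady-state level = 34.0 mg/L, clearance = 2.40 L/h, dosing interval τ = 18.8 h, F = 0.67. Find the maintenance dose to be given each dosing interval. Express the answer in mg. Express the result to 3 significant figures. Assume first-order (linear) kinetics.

At steady state, F × (Dose/τ) = Css × CL.
Dose = Css × CL × τ / F = 34.0 × 2.400 × 18.8 / 0.67 = 2290 mg

2290 mg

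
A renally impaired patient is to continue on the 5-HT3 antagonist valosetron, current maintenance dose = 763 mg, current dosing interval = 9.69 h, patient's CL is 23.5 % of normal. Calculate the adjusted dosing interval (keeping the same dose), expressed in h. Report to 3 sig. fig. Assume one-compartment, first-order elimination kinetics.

To keep the same average steady-state level, dosing rate must scale with clearance.
CL ratio = 23.5 / 100 = 0.2350
New interval (same dose) = 9.69 / 0.2350 = 41.23 h

41.2 h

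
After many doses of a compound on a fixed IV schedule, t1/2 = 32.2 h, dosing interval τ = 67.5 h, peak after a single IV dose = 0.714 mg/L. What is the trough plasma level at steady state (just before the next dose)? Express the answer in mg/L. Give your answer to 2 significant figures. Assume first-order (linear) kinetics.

k = ln2 / t½ = 0.693147 / 32.2 = 0.02153 h⁻¹
e^(−kτ) = e^(−0.02153 × 67.5) = 0.2338
Accumulation ratio R = 1 / (1 − e^(−kτ)) = 1 / (1 − 0.2338) = 1.305
Steady-state trough = C₀ × R × e^(−kτ) = 0.714 × 1.305 × 0.2338 = 0.2178 mg/L

0.22 mg/L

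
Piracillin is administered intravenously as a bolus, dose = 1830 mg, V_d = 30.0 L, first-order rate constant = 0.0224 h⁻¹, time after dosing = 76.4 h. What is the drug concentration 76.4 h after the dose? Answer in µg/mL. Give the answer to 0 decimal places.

C₀ = Dose / Vd = 1830 / 30.0 = 61.00 mg/L
C = C₀ · e^(−k·t) = 61.00 × e^(−0.02240 × 76.4)
  = 61.00 × 0.1806 = 11.02 mg/L
(11.02 mg/L = 11.02 µg/mL)

11 µg/mL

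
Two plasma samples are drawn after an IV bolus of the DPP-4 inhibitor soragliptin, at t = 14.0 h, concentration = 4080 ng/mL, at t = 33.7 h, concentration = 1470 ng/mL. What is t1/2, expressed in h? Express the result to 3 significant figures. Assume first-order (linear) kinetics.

13.4 h

k = ln(C₁/C₂) / (t₂ − t₁) = ln(4080/1470) / (33.7 − 14.0)
  = 1.021 / 19.70 = 0.05183 h⁻¹
t½ = ln2 / k = 0.693147 / 0.05183 = 13.37 h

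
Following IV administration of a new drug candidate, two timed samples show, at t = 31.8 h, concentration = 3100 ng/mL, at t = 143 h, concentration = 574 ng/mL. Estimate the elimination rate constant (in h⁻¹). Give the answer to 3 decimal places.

0.015 h⁻¹

k = ln(C₁/C₂) / (t₂ − t₁) = ln(3100/574) / (143 − 31.8)
  = 1.687 / 111.2 = 0.01517 h⁻¹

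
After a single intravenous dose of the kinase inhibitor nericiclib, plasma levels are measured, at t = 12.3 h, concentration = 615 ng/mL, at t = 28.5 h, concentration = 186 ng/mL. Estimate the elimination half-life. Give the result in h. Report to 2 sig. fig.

k = ln(C₁/C₂) / (t₂ − t₁) = ln(615/186) / (28.5 − 12.3)
  = 1.196 / 16.20 = 0.07383 h⁻¹
t½ = ln2 / k = 0.693147 / 0.07383 = 9.388 h

9.4 h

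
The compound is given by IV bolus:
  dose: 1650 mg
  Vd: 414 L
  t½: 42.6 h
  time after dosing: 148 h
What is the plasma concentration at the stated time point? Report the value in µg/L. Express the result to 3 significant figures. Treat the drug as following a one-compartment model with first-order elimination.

C₀ = Dose / Vd = 1650 / 414 = 3.986 mg/L
k = ln2 / t½ = 0.693147 / 42.6 = 0.01627 h⁻¹
C = C₀ · e^(−k·t) = 3.986 × e^(−0.01627 × 148)
  = 3.986 × 0.09000 = 0.3587 mg/L
Convert: 0.3587 mg/L × 1000 = 358.7 µg/L

359 µg/L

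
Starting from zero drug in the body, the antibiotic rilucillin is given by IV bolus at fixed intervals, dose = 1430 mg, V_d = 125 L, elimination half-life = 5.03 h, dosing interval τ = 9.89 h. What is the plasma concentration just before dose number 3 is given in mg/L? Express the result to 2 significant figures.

3.7 mg/L

C₀ per dose = Dose / Vd = 1430 / 125 = 11.44 mg/L
k = ln2 / t½ = 0.693147 / 5.03 = 0.1378 h⁻¹
Fraction remaining after one interval: r = e^(−kτ) = e^(−0.1378 × 9.89) = 0.2559
Before dose 3, 2 doses have been given (aged 1τ, 2τ).
C_trough = C₀ × (r + r²) = 11.44 × (0.2559 + 0.06548) = 3.677 mg/L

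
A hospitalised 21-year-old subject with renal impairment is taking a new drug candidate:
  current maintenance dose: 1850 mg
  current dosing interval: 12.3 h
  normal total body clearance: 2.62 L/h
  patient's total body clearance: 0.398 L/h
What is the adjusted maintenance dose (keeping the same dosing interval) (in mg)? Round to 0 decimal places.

281 mg

To keep the same average steady-state level, dosing rate must scale with clearance.
CL ratio = 0.398 / 2.62 = 0.1519
New dose (same interval) = 1850 × 0.1519 = 281.0 mg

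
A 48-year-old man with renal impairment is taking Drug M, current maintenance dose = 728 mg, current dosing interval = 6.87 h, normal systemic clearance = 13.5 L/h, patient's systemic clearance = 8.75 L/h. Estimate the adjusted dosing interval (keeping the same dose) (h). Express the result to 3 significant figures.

To keep the same average steady-state level, dosing rate must scale with clearance.
CL ratio = 8.75 / 13.5 = 0.6481
New interval (same dose) = 6.87 / 0.6481 = 10.60 h

10.6 h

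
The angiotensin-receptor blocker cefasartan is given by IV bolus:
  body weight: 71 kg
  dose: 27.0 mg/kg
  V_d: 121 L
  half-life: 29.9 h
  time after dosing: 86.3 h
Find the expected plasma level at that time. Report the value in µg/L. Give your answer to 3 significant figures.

Total dose = 27.0 × 71 = 1917 mg
C₀ = Dose / Vd = 1917 / 121 = 15.84 mg/L
k = ln2 / t½ = 0.693147 / 29.9 = 0.02318 h⁻¹
C = C₀ · e^(−k·t) = 15.84 × e^(−0.02318 × 86.3)
  = 15.84 × 0.1353 = 2.143 mg/L
Convert: 2.143 mg/L × 1000 = 2143 µg/L

2140 µg/L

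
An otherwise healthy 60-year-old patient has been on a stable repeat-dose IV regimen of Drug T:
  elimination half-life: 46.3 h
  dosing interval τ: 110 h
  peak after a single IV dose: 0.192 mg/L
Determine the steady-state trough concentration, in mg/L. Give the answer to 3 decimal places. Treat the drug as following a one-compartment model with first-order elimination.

k = ln2 / t½ = 0.693147 / 46.3 = 0.01497 h⁻¹
e^(−kτ) = e^(−0.01497 × 110) = 0.1927
Accumulation ratio R = 1 / (1 − e^(−kτ)) = 1 / (1 − 0.1927) = 1.239
Steady-state trough = C₀ × R × e^(−kτ) = 0.192 × 1.239 × 0.1927 = 0.04584 mg/L

0.046 mg/L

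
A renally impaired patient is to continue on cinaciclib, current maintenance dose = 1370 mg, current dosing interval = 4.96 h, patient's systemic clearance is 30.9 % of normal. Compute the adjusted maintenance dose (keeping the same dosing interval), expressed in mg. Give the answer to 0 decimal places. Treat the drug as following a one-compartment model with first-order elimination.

To keep the same average steady-state level, dosing rate must scale with clearance.
CL ratio = 30.9 / 100 = 0.3090
New dose (same interval) = 1370 × 0.3090 = 423.3 mg

423 mg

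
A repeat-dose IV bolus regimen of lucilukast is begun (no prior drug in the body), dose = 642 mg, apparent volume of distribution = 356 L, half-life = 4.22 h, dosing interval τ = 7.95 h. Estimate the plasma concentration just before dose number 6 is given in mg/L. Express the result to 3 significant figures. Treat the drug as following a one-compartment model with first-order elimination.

0.669 mg/L

C₀ per dose = Dose / Vd = 642 / 356 = 1.803 mg/L
k = ln2 / t½ = 0.693147 / 4.22 = 0.1643 h⁻¹
Fraction remaining after one interval: r = e^(−kτ) = e^(−0.1643 × 7.95) = 0.2709
Before dose 6, 5 doses have been given (aged 1τ, 2τ, 3τ, 4τ, 5τ).
C_trough = C₀ × (r + r² + … + r^5) = C₀ × r(1−r^5)/(1−r)
        = 1.803 × 0.2709 × (1 − 0.001459) / (1 − 0.2709) = 0.6689 mg/L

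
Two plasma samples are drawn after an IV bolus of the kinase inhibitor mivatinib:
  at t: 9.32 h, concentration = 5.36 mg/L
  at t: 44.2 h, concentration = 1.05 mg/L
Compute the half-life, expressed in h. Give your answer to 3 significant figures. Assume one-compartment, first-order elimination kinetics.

k = ln(C₁/C₂) / (t₂ − t₁) = ln(5.36/1.05) / (44.2 − 9.32)
  = 1.630 / 34.88 = 0.04673 h⁻¹
t½ = ln2 / k = 0.693147 / 0.04673 = 14.83 h

14.8 h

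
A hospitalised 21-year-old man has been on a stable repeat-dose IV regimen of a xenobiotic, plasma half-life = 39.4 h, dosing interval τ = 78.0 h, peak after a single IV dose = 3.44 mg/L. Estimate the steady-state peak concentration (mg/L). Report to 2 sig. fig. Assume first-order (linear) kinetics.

k = ln2 / t½ = 0.693147 / 39.4 = 0.01759 h⁻¹
e^(−kτ) = e^(−0.01759 × 78.0) = 0.2536
Accumulation ratio R = 1 / (1 − e^(−kτ)) = 1 / (1 − 0.2536) = 1.340
Steady-state peak = C₀ × R = 3.44 × 1.340 = 4.610 mg/L

4.6 mg/L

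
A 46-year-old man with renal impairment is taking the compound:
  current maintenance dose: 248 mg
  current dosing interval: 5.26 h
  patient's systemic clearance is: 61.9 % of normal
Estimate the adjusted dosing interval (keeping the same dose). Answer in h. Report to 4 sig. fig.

To keep the same average steady-state level, dosing rate must scale with clearance.
CL ratio = 61.9 / 100 = 0.6190
New interval (same dose) = 5.26 / 0.6190 = 8.498 h

8.498 h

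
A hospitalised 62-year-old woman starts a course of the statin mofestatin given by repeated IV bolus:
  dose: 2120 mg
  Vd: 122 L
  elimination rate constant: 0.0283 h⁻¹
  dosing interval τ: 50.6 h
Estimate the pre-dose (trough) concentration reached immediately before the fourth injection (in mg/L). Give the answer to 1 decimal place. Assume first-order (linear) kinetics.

5.4 mg/L

C₀ per dose = Dose / Vd = 2120 / 122 = 17.38 mg/L
Fraction remaining after one interval: r = e^(−kτ) = e^(−0.02830 × 50.6) = 0.2388
Before dose 4, 3 doses have been given (aged 1τ, 2τ, 3τ).
C_trough = C₀ × (r + r² + … + r^3) = C₀ × r(1−r^3)/(1−r)
        = 17.38 × 0.2388 × (1 − 0.01362) / (1 − 0.2388) = 5.378 mg/L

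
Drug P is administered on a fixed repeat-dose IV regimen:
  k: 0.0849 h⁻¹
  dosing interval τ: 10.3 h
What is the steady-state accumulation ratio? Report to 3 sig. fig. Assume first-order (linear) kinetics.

1.72

e^(−kτ) = e^(−0.08490 × 10.3) = 0.4171
Accumulation ratio R = 1 / (1 − e^(−kτ)) = 1 / (1 − 0.4171) = 1.716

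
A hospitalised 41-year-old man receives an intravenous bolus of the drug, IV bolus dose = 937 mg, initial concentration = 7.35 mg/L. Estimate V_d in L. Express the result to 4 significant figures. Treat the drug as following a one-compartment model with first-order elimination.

127.5 L

Vd = Dose / C₀ = 937.0 / 7.35 = 127.5 L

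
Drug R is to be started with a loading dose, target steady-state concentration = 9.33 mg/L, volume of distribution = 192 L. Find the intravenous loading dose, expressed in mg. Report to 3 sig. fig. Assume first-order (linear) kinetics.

1790 mg

LD = Css × Vd = 9.33 × 192 = 1791 mg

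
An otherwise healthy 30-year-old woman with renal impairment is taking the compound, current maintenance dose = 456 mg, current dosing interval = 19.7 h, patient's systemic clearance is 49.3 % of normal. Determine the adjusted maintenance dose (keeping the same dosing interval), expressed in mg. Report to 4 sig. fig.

To keep the same average steady-state level, dosing rate must scale with clearance.
CL ratio = 49.3 / 100 = 0.4930
New dose (same interval) = 456 × 0.4930 = 224.8 mg

224.8 mg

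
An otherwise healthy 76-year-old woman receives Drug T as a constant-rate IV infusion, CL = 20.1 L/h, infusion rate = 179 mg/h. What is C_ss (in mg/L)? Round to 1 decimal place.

At steady state Css = R₀ / CL = 179 / 20.10 = 8.905 mg/L

8.9 mg/L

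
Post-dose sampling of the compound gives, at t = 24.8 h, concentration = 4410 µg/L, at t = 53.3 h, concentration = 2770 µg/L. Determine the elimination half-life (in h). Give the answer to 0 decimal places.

k = ln(C₁/C₂) / (t₂ − t₁) = ln(4410/2770) / (53.3 − 24.8)
  = 0.4650 / 28.50 = 0.01632 h⁻¹
t½ = ln2 / k = 0.693147 / 0.01632 = 42.47 h

42 h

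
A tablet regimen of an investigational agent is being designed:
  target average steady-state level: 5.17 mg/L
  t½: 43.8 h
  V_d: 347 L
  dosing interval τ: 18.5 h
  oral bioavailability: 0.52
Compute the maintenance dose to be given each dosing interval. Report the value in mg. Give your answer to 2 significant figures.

1000 mg

k = ln2 / t½ = 0.693147 / 43.8 = 0.01583 h⁻¹
CL = k × Vd = 0.01583 × 347 = 5.493 L/h
At steady state, F × (Dose/τ) = Css × CL.
Dose = Css × CL × τ / F = 5.17 × 5.493 × 18.5 / 0.52 = 1010 mg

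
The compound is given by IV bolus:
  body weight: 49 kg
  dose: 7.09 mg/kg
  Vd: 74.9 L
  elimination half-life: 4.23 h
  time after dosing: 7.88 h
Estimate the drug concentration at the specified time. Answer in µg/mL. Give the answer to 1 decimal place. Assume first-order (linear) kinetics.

1.3 µg/mL

Total dose = 7.09 × 49 = 347.4 mg
C₀ = Dose / Vd = 347.4 / 74.9 = 4.638 mg/L
k = ln2 / t½ = 0.693147 / 4.23 = 0.1639 h⁻¹
C = C₀ · e^(−k·t) = 4.638 × e^(−0.1639 × 7.88)
  = 4.638 × 0.2748 = 1.275 mg/L
(1.275 mg/L = 1.275 µg/mL)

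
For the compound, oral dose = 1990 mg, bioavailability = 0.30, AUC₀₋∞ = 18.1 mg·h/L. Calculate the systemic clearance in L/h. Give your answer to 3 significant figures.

CL = F·Dose / AUC = 0.30 × 1990 / 18.1 = 32.98 L/h

33.0 L/h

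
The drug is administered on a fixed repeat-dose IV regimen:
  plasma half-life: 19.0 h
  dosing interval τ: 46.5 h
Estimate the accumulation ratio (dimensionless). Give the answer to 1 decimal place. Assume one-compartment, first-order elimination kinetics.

1.2

k = ln2 / t½ = 0.693147 / 19.0 = 0.03648 h⁻¹
e^(−kτ) = e^(−0.03648 × 46.5) = 0.1834
Accumulation ratio R = 1 / (1 − e^(−kτ)) = 1 / (1 − 0.1834) = 1.225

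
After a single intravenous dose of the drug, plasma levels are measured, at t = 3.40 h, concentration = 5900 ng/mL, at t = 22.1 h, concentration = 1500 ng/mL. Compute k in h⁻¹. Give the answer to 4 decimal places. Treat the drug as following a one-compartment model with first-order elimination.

0.0732 h⁻¹

k = ln(C₁/C₂) / (t₂ − t₁) = ln(5900/1500) / (22.1 − 3.40)
  = 1.369 / 18.70 = 0.07321 h⁻¹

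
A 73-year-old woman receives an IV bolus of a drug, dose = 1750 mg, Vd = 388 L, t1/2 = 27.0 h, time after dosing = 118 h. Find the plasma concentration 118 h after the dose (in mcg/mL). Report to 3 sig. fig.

0.218 mcg/mL

C₀ = Dose / Vd = 1750 / 388 = 4.510 mg/L
k = ln2 / t½ = 0.693147 / 27.0 = 0.02567 h⁻¹
C = C₀ · e^(−k·t) = 4.510 × e^(−0.02567 × 118)
  = 4.510 × 0.04836 = 0.2181 mg/L
(0.2181 mg/L = 0.2181 mcg/mL)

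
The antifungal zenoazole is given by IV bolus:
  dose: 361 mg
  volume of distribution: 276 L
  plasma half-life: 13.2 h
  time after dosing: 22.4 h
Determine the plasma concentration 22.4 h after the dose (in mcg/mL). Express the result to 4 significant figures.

0.4034 mcg/mL

C₀ = Dose / Vd = 361.0 / 276 = 1.308 mg/L
k = ln2 / t½ = 0.693147 / 13.2 = 0.05251 h⁻¹
C = C₀ · e^(−k·t) = 1.308 × e^(−0.05251 × 22.4)
  = 1.308 × 0.3084 = 0.4034 mg/L
(0.4034 mg/L = 0.4034 mcg/mL)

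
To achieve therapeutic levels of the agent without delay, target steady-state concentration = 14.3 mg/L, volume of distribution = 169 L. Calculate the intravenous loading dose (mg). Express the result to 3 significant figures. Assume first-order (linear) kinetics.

LD = Css × Vd = 14.3 × 169 = 2417 mg

2420 mg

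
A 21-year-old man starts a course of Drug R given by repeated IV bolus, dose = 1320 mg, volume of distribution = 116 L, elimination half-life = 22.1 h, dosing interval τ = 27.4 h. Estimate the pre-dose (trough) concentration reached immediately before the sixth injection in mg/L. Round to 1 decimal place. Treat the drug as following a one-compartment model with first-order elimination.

C₀ per dose = Dose / Vd = 1320 / 116 = 11.38 mg/L
k = ln2 / t½ = 0.693147 / 22.1 = 0.03136 h⁻¹
Fraction remaining after one interval: r = e^(−kτ) = e^(−0.03136 × 27.4) = 0.4235
Before dose 6, 5 doses have been given (aged 1τ, 2τ, 3τ, 4τ, 5τ).
C_trough = C₀ × (r + r² + … + r^5) = C₀ × r(1−r^5)/(1−r)
        = 11.38 × 0.4235 × (1 − 0.01362) / (1 − 0.4235) = 8.246 mg/L

8.2 mg/L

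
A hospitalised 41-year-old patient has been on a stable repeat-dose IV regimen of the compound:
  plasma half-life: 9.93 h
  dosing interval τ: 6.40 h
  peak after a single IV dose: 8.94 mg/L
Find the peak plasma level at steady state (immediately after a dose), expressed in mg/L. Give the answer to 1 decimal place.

24.8 mg/L

k = ln2 / t½ = 0.693147 / 9.93 = 0.06980 h⁻¹
e^(−kτ) = e^(−0.06980 × 6.40) = 0.6397
Accumulation ratio R = 1 / (1 − e^(−kτ)) = 1 / (1 − 0.6397) = 2.775
Steady-state peak = C₀ × R = 8.94 × 2.775 = 24.81 mg/L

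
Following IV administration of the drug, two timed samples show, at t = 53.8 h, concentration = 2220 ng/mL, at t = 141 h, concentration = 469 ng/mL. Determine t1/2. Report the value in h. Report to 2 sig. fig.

k = ln(C₁/C₂) / (t₂ − t₁) = ln(2220/469) / (141 − 53.8)
  = 1.555 / 87.20 = 0.01783 h⁻¹
t½ = ln2 / k = 0.693147 / 0.01783 = 38.88 h

39 h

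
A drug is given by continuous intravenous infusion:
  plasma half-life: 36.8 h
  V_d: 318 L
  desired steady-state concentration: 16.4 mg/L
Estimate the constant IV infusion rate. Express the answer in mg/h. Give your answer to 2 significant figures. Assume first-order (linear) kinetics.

98 mg/h

k = ln2 / t½ = 0.693147 / 36.8 = 0.01884 h⁻¹
CL = k × Vd = 0.01884 × 318 = 5.991 L/h
At steady state, infusion rate R₀ = Css × CL = 16.4 × 5.991 = 98.25 mg/h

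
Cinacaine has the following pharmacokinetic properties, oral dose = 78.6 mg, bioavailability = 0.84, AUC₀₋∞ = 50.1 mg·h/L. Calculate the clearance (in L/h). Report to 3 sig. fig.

CL = F·Dose / AUC = 0.84 × 78.6 / 50.1 = 1.318 L/h

1.32 L/h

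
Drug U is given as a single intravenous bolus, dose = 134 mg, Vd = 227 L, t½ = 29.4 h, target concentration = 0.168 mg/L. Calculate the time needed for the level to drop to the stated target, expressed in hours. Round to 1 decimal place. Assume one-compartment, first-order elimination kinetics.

53.3 h

C₀ = Dose / Vd = 134.0 / 227 = 0.5903 mg/L
k = ln2 / t½ = 0.693147 / 29.4 = 0.02358 h⁻¹
t = ln(C₀ / C) / k = ln(0.5903 / 0.168) / 0.02358
  = ln(3.514) / 0.02358 = 1.257 / 0.02358 = 53.31 h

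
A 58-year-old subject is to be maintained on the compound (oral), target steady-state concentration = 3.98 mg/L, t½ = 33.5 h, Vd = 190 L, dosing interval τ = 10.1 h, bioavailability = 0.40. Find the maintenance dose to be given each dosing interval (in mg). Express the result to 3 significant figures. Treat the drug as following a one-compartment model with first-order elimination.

k = ln2 / t½ = 0.693147 / 33.5 = 0.02069 h⁻¹
CL = k × Vd = 0.02069 × 190 = 3.931 L/h
At steady state, F × (Dose/τ) = Css × CL.
Dose = Css × CL × τ / F = 3.98 × 3.931 × 10.1 / 0.40 = 395.0 mg

395 mg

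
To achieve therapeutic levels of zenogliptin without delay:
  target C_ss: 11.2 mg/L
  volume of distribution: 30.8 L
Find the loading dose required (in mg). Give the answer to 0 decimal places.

345 mg

LD = Css × Vd = 11.2 × 30.8 = 345.0 mg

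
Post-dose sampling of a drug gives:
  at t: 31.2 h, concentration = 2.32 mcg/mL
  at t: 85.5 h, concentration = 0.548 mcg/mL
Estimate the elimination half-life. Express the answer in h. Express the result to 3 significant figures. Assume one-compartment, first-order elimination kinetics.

26.1 h

k = ln(C₁/C₂) / (t₂ − t₁) = ln(2.32/0.548) / (85.5 − 31.2)
  = 1.443 / 54.30 = 0.02657 h⁻¹
t½ = ln2 / k = 0.693147 / 0.02657 = 26.09 h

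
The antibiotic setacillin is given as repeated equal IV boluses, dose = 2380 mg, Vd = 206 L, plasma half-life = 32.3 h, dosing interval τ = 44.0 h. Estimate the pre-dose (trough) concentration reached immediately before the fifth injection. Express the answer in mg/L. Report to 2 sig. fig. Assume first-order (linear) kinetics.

C₀ per dose = Dose / Vd = 2380 / 206 = 11.55 mg/L
k = ln2 / t½ = 0.693147 / 32.3 = 0.02146 h⁻¹
Fraction remaining after one interval: r = e^(−kτ) = e^(−0.02146 × 44.0) = 0.3890
Before dose 5, 4 doses have been given (aged 1τ, 2τ, 3τ, 4τ).
C_trough = C₀ × (r + r² + … + r^4) = C₀ × r(1−r^4)/(1−r)
        = 11.55 × 0.3890 × (1 − 0.02290) / (1 − 0.3890) = 7.185 mg/L

7.2 mg/L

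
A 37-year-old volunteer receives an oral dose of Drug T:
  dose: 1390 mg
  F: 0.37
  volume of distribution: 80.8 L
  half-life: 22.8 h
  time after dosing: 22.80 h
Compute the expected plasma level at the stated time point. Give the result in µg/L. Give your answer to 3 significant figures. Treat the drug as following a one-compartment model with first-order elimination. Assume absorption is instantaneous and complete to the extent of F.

3180 µg/L

Amount reaching circulation = F × Dose = 0.37 × 1390 = 514.3 mg
C₀ = F·Dose / Vd = 514.3 / 80.8 = 6.365 mg/L
k = ln2 / t½ = 0.693147 / 22.8 = 0.03040 h⁻¹
t / t½ = 22.80 / 22.8 = 1 half-lives
C = C₀ × (1/2)^1 = 6.365 × 0.5000 = 3.183 mg/L
Convert: 3.183 mg/L × 1000 = 3183 µg/L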